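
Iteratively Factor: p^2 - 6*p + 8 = (p - 4)*(p - 2)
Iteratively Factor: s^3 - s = (s - 1)*(s^2 + s) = s*(s - 1)*(s + 1)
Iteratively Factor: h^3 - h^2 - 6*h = (h)*(h^2 - h - 6) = h*(h + 2)*(h - 3)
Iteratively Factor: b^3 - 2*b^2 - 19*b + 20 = (b + 4)*(b^2 - 6*b + 5) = (b - 1)*(b + 4)*(b - 5)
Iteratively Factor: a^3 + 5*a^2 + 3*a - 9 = (a + 3)*(a^2 + 2*a - 3) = (a + 3)^2*(a - 1)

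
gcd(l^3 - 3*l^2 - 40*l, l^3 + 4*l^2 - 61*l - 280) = l^2 - 3*l - 40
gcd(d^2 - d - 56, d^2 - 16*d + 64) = d - 8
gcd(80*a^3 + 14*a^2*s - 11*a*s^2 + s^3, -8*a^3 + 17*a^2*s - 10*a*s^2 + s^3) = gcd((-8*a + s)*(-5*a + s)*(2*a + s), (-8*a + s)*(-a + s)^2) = -8*a + s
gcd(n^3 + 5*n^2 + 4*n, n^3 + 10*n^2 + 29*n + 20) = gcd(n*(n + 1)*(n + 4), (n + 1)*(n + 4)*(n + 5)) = n^2 + 5*n + 4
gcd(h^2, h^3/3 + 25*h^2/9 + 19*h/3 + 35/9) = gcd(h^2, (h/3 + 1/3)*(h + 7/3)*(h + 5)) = 1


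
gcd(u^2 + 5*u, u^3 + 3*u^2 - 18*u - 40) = u + 5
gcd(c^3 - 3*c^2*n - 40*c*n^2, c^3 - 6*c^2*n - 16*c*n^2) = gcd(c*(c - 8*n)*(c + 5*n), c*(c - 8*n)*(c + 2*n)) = c^2 - 8*c*n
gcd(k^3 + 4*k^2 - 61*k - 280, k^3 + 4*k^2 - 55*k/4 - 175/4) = k + 5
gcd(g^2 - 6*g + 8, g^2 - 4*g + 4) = g - 2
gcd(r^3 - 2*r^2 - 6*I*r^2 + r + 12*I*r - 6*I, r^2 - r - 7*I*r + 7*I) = r - 1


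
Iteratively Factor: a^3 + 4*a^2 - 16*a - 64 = (a + 4)*(a^2 - 16) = (a - 4)*(a + 4)*(a + 4)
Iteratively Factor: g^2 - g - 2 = (g - 2)*(g + 1)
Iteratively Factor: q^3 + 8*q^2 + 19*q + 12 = (q + 4)*(q^2 + 4*q + 3) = (q + 3)*(q + 4)*(q + 1)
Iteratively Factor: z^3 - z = (z)*(z^2 - 1) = z*(z - 1)*(z + 1)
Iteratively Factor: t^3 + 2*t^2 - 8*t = (t)*(t^2 + 2*t - 8) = t*(t + 4)*(t - 2)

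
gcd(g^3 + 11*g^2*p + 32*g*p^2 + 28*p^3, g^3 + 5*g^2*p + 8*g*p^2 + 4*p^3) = g^2 + 4*g*p + 4*p^2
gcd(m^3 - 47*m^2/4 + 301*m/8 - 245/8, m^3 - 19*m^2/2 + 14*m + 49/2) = m^2 - 21*m/2 + 49/2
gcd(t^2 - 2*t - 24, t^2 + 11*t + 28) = t + 4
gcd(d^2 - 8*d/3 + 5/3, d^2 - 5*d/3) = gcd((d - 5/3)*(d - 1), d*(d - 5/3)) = d - 5/3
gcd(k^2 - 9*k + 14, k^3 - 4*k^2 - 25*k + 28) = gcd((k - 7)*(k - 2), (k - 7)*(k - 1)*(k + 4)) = k - 7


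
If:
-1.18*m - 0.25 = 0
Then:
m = -0.21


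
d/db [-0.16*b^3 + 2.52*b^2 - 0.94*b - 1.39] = -0.48*b^2 + 5.04*b - 0.94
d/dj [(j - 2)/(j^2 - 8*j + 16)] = -j/(j^3 - 12*j^2 + 48*j - 64)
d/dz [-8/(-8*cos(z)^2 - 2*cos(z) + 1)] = 16*(8*cos(z) + 1)*sin(z)/(8*cos(z)^2 + 2*cos(z) - 1)^2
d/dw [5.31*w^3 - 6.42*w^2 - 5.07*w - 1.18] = 15.93*w^2 - 12.84*w - 5.07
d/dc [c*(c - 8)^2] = (c - 8)*(3*c - 8)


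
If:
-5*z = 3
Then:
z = -3/5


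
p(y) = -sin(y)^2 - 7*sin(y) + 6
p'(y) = -2*sin(y)*cos(y) - 7*cos(y)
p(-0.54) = 9.33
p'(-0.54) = -5.12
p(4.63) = 11.98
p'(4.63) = 0.41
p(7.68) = -1.86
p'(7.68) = -1.55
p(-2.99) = 7.03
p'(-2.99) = 6.62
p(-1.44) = 11.96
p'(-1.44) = -0.65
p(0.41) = 3.05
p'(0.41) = -7.15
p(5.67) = 9.70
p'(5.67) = -4.78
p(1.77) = -1.82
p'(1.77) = 1.77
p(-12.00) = 1.96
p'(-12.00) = -6.81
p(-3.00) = 6.97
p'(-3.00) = 6.65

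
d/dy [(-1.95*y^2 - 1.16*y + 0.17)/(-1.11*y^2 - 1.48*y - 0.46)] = (1.5984*y^2 + 2.1714*y + 0.7852)/(1.2321*y^4 + 3.2856*y^3 + 3.2116*y^2 + 1.3616*y + 0.2116)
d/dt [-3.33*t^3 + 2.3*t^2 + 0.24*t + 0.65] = -9.99*t^2 + 4.6*t + 0.24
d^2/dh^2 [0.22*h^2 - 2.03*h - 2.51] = 0.440000000000000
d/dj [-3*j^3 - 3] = -9*j^2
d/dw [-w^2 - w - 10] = -2*w - 1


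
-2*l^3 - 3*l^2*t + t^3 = (-2*l + t)*(l + t)^2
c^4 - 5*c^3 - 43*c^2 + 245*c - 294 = (c - 7)*(c - 3)*(c - 2)*(c + 7)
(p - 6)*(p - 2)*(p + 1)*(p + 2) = p^4 - 5*p^3 - 10*p^2 + 20*p + 24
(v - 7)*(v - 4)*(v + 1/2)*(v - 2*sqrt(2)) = v^4 - 21*v^3/2 - 2*sqrt(2)*v^3 + 45*v^2/2 + 21*sqrt(2)*v^2 - 45*sqrt(2)*v + 14*v - 28*sqrt(2)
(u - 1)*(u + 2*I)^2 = u^3 - u^2 + 4*I*u^2 - 4*u - 4*I*u + 4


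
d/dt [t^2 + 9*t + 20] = 2*t + 9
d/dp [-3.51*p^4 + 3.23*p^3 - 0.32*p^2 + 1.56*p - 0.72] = -14.04*p^3 + 9.69*p^2 - 0.64*p + 1.56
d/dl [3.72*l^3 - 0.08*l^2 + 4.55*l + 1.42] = 11.16*l^2 - 0.16*l + 4.55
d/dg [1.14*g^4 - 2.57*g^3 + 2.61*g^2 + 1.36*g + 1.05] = 4.56*g^3 - 7.71*g^2 + 5.22*g + 1.36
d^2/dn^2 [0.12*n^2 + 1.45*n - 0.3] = 0.240000000000000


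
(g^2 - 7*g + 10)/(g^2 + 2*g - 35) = (g - 2)/(g + 7)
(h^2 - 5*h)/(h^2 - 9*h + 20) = h/(h - 4)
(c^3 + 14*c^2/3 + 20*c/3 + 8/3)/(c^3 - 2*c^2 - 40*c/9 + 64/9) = 3*(3*c^2 + 8*c + 4)/(9*c^2 - 36*c + 32)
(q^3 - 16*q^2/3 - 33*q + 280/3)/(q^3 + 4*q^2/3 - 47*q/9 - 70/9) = 3*(q^2 - 3*q - 40)/(3*q^2 + 11*q + 10)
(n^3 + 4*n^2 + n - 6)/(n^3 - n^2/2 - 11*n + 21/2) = 2*(n^2 + 5*n + 6)/(2*n^2 + n - 21)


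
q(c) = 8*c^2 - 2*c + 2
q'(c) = 16*c - 2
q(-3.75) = 122.00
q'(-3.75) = -62.00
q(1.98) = 29.40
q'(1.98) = 29.68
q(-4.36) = 162.80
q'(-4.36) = -71.76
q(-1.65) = 27.08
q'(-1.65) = -28.40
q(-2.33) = 50.09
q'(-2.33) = -39.28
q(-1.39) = 20.24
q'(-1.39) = -24.24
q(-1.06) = 13.11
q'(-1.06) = -18.96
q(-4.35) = 162.08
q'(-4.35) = -71.60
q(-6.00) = 302.00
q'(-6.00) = -98.00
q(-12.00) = 1178.00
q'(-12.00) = -194.00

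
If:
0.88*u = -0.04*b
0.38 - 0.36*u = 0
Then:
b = -23.22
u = 1.06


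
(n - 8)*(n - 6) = n^2 - 14*n + 48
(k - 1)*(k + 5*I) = k^2 - k + 5*I*k - 5*I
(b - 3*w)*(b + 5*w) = b^2 + 2*b*w - 15*w^2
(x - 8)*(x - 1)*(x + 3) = x^3 - 6*x^2 - 19*x + 24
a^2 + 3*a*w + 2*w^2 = (a + w)*(a + 2*w)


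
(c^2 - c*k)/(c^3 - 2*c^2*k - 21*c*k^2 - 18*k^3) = c*(-c + k)/(-c^3 + 2*c^2*k + 21*c*k^2 + 18*k^3)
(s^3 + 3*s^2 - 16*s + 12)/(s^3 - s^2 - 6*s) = (-s^3 - 3*s^2 + 16*s - 12)/(s*(-s^2 + s + 6))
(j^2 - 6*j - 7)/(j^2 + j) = (j - 7)/j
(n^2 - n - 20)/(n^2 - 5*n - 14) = (-n^2 + n + 20)/(-n^2 + 5*n + 14)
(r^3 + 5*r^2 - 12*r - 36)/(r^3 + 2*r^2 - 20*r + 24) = (r^2 - r - 6)/(r^2 - 4*r + 4)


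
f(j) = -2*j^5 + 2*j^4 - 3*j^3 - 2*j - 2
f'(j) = -10*j^4 + 8*j^3 - 9*j^2 - 2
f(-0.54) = -0.19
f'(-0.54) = -6.73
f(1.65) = -28.41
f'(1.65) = -64.69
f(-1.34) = 22.99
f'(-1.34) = -69.65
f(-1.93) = 104.73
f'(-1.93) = -231.79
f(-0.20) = -1.57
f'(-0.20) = -2.44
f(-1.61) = 48.81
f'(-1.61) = -125.90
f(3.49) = -875.31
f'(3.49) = -1255.10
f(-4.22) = 3542.83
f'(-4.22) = -3934.88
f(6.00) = -13622.00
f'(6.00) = -11558.00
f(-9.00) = 133423.00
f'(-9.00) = -72173.00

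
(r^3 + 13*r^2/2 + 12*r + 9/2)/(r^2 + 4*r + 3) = (2*r^2 + 7*r + 3)/(2*(r + 1))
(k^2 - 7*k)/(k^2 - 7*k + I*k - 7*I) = k/(k + I)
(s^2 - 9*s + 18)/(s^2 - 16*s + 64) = (s^2 - 9*s + 18)/(s^2 - 16*s + 64)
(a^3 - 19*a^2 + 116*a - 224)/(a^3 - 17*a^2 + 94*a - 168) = (a - 8)/(a - 6)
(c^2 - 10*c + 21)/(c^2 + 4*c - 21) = (c - 7)/(c + 7)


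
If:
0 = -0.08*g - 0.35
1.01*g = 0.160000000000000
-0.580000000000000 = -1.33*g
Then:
No Solution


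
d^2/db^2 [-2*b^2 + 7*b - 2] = -4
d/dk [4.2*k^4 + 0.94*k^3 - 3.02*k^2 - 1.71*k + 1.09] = 16.8*k^3 + 2.82*k^2 - 6.04*k - 1.71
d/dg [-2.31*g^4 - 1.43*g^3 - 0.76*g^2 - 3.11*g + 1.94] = -9.24*g^3 - 4.29*g^2 - 1.52*g - 3.11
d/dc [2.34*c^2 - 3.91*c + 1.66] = 4.68*c - 3.91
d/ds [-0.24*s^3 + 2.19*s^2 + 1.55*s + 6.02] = -0.72*s^2 + 4.38*s + 1.55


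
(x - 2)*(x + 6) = x^2 + 4*x - 12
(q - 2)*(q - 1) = q^2 - 3*q + 2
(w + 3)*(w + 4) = w^2 + 7*w + 12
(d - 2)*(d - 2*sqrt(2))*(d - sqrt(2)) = d^3 - 3*sqrt(2)*d^2 - 2*d^2 + 4*d + 6*sqrt(2)*d - 8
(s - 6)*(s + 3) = s^2 - 3*s - 18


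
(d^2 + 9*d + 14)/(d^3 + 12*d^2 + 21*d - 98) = (d + 2)/(d^2 + 5*d - 14)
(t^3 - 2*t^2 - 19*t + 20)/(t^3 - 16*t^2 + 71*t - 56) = (t^2 - t - 20)/(t^2 - 15*t + 56)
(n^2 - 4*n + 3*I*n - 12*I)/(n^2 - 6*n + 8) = (n + 3*I)/(n - 2)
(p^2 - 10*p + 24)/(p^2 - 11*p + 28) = (p - 6)/(p - 7)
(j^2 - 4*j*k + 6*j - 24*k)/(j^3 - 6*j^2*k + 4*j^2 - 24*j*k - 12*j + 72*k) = (j - 4*k)/(j^2 - 6*j*k - 2*j + 12*k)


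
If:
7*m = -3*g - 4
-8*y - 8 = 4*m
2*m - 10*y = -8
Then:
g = 14/3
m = -18/7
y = 2/7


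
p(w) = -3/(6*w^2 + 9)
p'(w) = 36*w/(6*w^2 + 9)^2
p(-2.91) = -0.05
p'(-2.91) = -0.03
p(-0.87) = -0.22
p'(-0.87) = -0.17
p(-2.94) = -0.05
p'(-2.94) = -0.03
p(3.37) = -0.04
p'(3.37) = 0.02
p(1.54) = -0.13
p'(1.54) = 0.10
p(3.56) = -0.04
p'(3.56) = 0.02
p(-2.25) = -0.08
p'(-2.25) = -0.05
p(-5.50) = -0.02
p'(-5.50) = -0.01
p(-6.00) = -0.01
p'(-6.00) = 0.00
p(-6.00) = -0.01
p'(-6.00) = 0.00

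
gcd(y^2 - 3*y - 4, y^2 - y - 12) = y - 4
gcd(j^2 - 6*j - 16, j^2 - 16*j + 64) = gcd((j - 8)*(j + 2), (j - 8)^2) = j - 8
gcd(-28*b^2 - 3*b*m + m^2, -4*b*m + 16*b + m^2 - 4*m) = 1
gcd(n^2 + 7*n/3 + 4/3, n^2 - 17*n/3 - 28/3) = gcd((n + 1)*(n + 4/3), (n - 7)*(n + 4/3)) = n + 4/3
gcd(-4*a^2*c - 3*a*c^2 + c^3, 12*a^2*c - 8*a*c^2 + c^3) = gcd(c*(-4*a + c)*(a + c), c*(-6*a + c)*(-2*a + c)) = c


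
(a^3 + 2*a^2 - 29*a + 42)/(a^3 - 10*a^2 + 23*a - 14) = (a^2 + 4*a - 21)/(a^2 - 8*a + 7)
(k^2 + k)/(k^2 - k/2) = 2*(k + 1)/(2*k - 1)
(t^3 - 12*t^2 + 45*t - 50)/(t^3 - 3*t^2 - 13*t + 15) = (t^2 - 7*t + 10)/(t^2 + 2*t - 3)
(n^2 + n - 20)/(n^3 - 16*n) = (n + 5)/(n*(n + 4))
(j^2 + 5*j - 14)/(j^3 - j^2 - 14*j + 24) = (j + 7)/(j^2 + j - 12)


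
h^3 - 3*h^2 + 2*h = h*(h - 2)*(h - 1)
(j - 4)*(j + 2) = j^2 - 2*j - 8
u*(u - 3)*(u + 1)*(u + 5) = u^4 + 3*u^3 - 13*u^2 - 15*u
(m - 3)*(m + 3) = m^2 - 9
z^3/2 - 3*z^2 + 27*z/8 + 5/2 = (z/2 + 1/4)*(z - 4)*(z - 5/2)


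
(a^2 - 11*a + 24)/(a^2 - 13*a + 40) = (a - 3)/(a - 5)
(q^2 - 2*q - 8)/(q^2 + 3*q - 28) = (q + 2)/(q + 7)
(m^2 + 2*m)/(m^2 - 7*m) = (m + 2)/(m - 7)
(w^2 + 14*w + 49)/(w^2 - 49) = (w + 7)/(w - 7)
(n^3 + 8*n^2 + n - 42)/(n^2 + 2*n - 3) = (n^2 + 5*n - 14)/(n - 1)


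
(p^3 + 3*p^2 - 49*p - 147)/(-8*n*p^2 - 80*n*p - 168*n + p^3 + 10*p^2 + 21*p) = (p - 7)/(-8*n + p)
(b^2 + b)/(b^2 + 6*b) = (b + 1)/(b + 6)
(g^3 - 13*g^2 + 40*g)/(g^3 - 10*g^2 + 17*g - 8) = g*(g - 5)/(g^2 - 2*g + 1)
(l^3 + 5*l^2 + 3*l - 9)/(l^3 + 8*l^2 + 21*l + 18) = (l - 1)/(l + 2)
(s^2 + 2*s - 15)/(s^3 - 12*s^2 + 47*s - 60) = (s + 5)/(s^2 - 9*s + 20)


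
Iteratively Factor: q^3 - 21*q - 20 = (q - 5)*(q^2 + 5*q + 4) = (q - 5)*(q + 4)*(q + 1)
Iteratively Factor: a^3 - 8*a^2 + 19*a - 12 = (a - 1)*(a^2 - 7*a + 12) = (a - 4)*(a - 1)*(a - 3)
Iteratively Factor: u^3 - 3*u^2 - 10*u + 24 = (u - 4)*(u^2 + u - 6) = (u - 4)*(u + 3)*(u - 2)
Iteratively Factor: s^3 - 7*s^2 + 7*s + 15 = (s + 1)*(s^2 - 8*s + 15) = (s - 3)*(s + 1)*(s - 5)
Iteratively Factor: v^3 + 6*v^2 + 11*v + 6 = (v + 2)*(v^2 + 4*v + 3) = (v + 1)*(v + 2)*(v + 3)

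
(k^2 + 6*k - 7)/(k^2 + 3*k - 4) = (k + 7)/(k + 4)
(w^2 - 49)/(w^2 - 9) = (w^2 - 49)/(w^2 - 9)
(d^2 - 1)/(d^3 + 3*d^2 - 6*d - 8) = (d - 1)/(d^2 + 2*d - 8)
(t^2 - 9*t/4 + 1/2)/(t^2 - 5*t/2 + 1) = (4*t - 1)/(2*(2*t - 1))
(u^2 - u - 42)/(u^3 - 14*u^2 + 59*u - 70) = (u + 6)/(u^2 - 7*u + 10)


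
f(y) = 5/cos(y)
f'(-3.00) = -0.72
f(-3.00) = -5.05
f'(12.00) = -3.77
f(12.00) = 5.93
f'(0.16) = 0.82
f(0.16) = 5.06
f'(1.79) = 103.21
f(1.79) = -22.99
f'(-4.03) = 9.76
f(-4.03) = -7.93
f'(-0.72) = -5.83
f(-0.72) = 6.65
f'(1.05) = 17.52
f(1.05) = 10.05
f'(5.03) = -48.70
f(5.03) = 16.01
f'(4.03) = -9.76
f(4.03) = -7.93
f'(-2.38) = -6.59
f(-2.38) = -6.91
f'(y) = 5*sin(y)/cos(y)^2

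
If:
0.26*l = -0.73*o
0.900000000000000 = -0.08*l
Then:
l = -11.25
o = 4.01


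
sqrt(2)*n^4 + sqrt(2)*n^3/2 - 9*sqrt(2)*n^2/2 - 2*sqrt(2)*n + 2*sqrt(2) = (n - 2)*(n - 1/2)*(n + 2)*(sqrt(2)*n + sqrt(2))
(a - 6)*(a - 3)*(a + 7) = a^3 - 2*a^2 - 45*a + 126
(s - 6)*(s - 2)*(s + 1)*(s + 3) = s^4 - 4*s^3 - 17*s^2 + 24*s + 36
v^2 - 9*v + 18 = (v - 6)*(v - 3)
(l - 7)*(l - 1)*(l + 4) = l^3 - 4*l^2 - 25*l + 28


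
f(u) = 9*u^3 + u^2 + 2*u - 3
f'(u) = 27*u^2 + 2*u + 2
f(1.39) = 25.88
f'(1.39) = 56.95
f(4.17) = 675.33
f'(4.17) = 479.84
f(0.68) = 1.65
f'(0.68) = 15.84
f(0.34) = -1.85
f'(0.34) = 5.80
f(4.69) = 956.83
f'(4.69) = 605.27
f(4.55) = 874.57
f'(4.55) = 570.07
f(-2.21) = -99.68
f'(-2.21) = 129.45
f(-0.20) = -3.43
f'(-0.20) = 2.68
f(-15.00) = -30183.00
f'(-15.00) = 6047.00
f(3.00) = 255.00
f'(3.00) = 251.00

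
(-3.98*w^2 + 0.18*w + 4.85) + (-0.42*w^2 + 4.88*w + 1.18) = -4.4*w^2 + 5.06*w + 6.03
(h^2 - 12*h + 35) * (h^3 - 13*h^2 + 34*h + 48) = h^5 - 25*h^4 + 225*h^3 - 815*h^2 + 614*h + 1680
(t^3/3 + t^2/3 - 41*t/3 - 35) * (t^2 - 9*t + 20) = t^5/3 - 8*t^4/3 - 10*t^3 + 284*t^2/3 + 125*t/3 - 700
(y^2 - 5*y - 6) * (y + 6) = y^3 + y^2 - 36*y - 36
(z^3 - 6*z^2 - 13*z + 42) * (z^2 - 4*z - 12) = z^5 - 10*z^4 - z^3 + 166*z^2 - 12*z - 504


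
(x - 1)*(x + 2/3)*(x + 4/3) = x^3 + x^2 - 10*x/9 - 8/9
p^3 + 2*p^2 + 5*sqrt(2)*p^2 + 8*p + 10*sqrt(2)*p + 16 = (p + 2)*(p + sqrt(2))*(p + 4*sqrt(2))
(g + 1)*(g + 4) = g^2 + 5*g + 4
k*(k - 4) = k^2 - 4*k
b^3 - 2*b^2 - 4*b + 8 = (b - 2)^2*(b + 2)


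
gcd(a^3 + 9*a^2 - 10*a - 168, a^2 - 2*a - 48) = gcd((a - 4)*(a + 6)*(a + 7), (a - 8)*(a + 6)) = a + 6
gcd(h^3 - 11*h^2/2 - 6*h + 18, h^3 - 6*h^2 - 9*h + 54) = h - 6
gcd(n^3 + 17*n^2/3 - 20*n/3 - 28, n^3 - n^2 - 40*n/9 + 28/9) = n^2 - n/3 - 14/3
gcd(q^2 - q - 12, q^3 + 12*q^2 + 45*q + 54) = q + 3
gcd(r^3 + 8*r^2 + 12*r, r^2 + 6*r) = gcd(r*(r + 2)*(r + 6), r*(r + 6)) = r^2 + 6*r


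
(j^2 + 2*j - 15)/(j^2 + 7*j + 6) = (j^2 + 2*j - 15)/(j^2 + 7*j + 6)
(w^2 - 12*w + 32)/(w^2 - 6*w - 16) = (w - 4)/(w + 2)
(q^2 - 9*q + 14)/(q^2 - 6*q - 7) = (q - 2)/(q + 1)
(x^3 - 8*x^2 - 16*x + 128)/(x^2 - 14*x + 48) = (x^2 - 16)/(x - 6)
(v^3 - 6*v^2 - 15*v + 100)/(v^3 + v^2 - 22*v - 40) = (v - 5)/(v + 2)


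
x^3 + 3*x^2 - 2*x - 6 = (x + 3)*(x - sqrt(2))*(x + sqrt(2))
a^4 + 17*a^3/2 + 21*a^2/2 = a^2*(a + 3/2)*(a + 7)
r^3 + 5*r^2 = r^2*(r + 5)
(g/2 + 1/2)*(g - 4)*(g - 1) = g^3/2 - 2*g^2 - g/2 + 2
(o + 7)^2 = o^2 + 14*o + 49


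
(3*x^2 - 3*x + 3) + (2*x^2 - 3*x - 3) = 5*x^2 - 6*x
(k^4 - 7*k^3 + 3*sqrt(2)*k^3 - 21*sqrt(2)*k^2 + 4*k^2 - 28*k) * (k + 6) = k^5 - k^4 + 3*sqrt(2)*k^4 - 38*k^3 - 3*sqrt(2)*k^3 - 126*sqrt(2)*k^2 - 4*k^2 - 168*k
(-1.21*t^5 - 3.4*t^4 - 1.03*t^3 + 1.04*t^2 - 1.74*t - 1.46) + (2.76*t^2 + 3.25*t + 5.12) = -1.21*t^5 - 3.4*t^4 - 1.03*t^3 + 3.8*t^2 + 1.51*t + 3.66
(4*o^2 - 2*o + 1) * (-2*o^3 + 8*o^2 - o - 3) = -8*o^5 + 36*o^4 - 22*o^3 - 2*o^2 + 5*o - 3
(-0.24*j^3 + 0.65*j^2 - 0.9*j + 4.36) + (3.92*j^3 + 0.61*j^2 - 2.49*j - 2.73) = 3.68*j^3 + 1.26*j^2 - 3.39*j + 1.63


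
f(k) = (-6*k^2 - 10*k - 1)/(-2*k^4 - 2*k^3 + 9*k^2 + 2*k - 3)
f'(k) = (-12*k - 10)/(-2*k^4 - 2*k^3 + 9*k^2 + 2*k - 3) + (-6*k^2 - 10*k - 1)*(8*k^3 + 6*k^2 - 18*k - 2)/(-2*k^4 - 2*k^3 + 9*k^2 + 2*k - 3)^2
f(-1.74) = -0.14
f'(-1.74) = 0.78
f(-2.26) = -0.97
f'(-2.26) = 4.21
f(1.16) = -4.41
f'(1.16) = -2.92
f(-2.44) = -3.19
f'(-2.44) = 36.80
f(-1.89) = -0.26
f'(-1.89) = 0.96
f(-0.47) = -1.29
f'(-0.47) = 7.24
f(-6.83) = 0.06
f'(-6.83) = 0.02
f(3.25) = 0.50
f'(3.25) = -0.47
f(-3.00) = 0.69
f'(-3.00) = 1.40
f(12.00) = 0.02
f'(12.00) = 0.00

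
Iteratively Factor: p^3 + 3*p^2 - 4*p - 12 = (p + 3)*(p^2 - 4) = (p - 2)*(p + 3)*(p + 2)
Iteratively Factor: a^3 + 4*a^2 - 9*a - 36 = (a + 4)*(a^2 - 9) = (a + 3)*(a + 4)*(a - 3)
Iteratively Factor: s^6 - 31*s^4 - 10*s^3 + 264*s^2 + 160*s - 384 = (s + 3)*(s^5 - 3*s^4 - 22*s^3 + 56*s^2 + 96*s - 128) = (s - 4)*(s + 3)*(s^4 + s^3 - 18*s^2 - 16*s + 32) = (s - 4)*(s + 3)*(s + 4)*(s^3 - 3*s^2 - 6*s + 8) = (s - 4)*(s + 2)*(s + 3)*(s + 4)*(s^2 - 5*s + 4) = (s - 4)*(s - 1)*(s + 2)*(s + 3)*(s + 4)*(s - 4)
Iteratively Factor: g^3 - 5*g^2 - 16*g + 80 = (g - 4)*(g^2 - g - 20) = (g - 4)*(g + 4)*(g - 5)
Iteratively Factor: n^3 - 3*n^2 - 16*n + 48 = (n + 4)*(n^2 - 7*n + 12) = (n - 4)*(n + 4)*(n - 3)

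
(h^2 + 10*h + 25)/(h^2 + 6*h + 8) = (h^2 + 10*h + 25)/(h^2 + 6*h + 8)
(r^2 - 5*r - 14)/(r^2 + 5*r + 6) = (r - 7)/(r + 3)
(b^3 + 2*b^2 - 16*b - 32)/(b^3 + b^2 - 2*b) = (b^2 - 16)/(b*(b - 1))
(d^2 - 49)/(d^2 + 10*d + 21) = (d - 7)/(d + 3)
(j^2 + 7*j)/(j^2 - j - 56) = j/(j - 8)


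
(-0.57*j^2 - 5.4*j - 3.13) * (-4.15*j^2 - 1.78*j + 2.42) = 2.3655*j^4 + 23.4246*j^3 + 21.2221*j^2 - 7.4966*j - 7.5746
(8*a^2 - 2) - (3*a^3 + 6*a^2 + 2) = -3*a^3 + 2*a^2 - 4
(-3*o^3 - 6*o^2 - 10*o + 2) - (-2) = -3*o^3 - 6*o^2 - 10*o + 4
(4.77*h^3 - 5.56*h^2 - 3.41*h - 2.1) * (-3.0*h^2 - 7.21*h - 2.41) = -14.31*h^5 - 17.7117*h^4 + 38.8219*h^3 + 44.2857*h^2 + 23.3591*h + 5.061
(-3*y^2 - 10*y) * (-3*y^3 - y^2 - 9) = 9*y^5 + 33*y^4 + 10*y^3 + 27*y^2 + 90*y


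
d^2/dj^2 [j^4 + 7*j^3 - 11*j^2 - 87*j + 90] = 12*j^2 + 42*j - 22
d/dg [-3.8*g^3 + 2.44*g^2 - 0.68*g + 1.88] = -11.4*g^2 + 4.88*g - 0.68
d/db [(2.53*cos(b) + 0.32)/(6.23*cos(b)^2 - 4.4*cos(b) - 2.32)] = (15.7619*cos(b)^2 + 3.9872*cos(b) + 4.4616)*sin(b)/(38.8129*cos(b)^4 - 54.824*cos(b)^3 - 9.5472*cos(b)^2 + 20.416*cos(b) + 5.3824)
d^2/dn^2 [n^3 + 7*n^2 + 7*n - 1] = 6*n + 14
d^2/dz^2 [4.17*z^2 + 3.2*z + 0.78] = 8.34000000000000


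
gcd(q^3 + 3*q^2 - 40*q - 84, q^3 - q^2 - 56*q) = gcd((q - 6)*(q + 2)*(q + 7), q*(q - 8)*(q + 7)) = q + 7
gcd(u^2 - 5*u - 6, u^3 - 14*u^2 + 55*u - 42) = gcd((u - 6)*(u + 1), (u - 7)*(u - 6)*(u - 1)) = u - 6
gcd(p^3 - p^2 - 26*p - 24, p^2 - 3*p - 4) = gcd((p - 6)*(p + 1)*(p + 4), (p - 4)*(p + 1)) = p + 1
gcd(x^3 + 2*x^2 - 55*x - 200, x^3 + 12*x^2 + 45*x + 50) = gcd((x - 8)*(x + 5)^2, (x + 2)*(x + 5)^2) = x^2 + 10*x + 25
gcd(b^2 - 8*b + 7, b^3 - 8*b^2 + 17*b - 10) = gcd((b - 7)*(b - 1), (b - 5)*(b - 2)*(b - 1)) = b - 1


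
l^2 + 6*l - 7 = (l - 1)*(l + 7)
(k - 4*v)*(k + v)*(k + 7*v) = k^3 + 4*k^2*v - 25*k*v^2 - 28*v^3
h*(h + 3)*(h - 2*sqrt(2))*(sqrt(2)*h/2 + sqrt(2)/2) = sqrt(2)*h^4/2 - 2*h^3 + 2*sqrt(2)*h^3 - 8*h^2 + 3*sqrt(2)*h^2/2 - 6*h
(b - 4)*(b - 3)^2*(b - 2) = b^4 - 12*b^3 + 53*b^2 - 102*b + 72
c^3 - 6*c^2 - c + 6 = (c - 6)*(c - 1)*(c + 1)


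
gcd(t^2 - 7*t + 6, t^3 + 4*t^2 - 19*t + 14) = t - 1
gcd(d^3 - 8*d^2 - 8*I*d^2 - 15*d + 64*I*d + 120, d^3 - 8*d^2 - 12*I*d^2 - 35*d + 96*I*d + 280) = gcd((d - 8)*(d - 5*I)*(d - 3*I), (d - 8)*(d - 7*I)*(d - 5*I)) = d^2 + d*(-8 - 5*I) + 40*I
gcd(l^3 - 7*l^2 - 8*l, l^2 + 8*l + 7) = l + 1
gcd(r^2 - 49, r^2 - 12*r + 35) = r - 7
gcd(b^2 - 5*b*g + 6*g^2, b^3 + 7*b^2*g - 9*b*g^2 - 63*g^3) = b - 3*g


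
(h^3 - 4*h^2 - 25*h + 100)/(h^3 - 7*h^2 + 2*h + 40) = (h + 5)/(h + 2)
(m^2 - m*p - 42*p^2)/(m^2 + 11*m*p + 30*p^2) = (m - 7*p)/(m + 5*p)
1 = 1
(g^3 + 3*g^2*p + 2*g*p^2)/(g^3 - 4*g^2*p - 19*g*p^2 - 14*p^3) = g/(g - 7*p)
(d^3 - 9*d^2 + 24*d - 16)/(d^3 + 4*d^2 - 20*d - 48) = (d^2 - 5*d + 4)/(d^2 + 8*d + 12)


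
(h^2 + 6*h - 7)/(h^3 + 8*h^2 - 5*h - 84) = (h - 1)/(h^2 + h - 12)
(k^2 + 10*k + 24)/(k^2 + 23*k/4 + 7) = 4*(k + 6)/(4*k + 7)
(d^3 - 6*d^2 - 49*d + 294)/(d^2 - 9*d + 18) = (d^2 - 49)/(d - 3)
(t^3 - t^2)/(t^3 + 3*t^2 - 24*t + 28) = t^2*(t - 1)/(t^3 + 3*t^2 - 24*t + 28)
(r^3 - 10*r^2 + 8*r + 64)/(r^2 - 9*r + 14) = (r^3 - 10*r^2 + 8*r + 64)/(r^2 - 9*r + 14)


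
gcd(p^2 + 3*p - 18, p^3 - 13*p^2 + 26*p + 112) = 1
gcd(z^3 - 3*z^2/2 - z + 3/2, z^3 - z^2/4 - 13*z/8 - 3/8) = z^2 - z/2 - 3/2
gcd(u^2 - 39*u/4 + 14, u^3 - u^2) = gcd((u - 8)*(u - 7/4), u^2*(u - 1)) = 1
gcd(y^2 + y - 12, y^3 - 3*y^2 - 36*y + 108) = y - 3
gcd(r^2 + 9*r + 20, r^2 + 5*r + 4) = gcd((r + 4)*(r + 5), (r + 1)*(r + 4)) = r + 4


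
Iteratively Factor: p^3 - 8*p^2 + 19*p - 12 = (p - 3)*(p^2 - 5*p + 4) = (p - 3)*(p - 1)*(p - 4)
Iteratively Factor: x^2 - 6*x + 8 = (x - 2)*(x - 4)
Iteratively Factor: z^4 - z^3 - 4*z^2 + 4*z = (z)*(z^3 - z^2 - 4*z + 4) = z*(z + 2)*(z^2 - 3*z + 2) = z*(z - 2)*(z + 2)*(z - 1)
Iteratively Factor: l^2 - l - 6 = (l + 2)*(l - 3)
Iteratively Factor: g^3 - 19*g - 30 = (g + 3)*(g^2 - 3*g - 10) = (g - 5)*(g + 3)*(g + 2)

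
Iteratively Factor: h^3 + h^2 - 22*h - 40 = (h - 5)*(h^2 + 6*h + 8) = (h - 5)*(h + 2)*(h + 4)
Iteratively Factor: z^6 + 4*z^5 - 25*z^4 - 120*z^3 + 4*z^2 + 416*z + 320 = (z + 2)*(z^5 + 2*z^4 - 29*z^3 - 62*z^2 + 128*z + 160) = (z - 5)*(z + 2)*(z^4 + 7*z^3 + 6*z^2 - 32*z - 32) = (z - 5)*(z + 1)*(z + 2)*(z^3 + 6*z^2 - 32) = (z - 5)*(z - 2)*(z + 1)*(z + 2)*(z^2 + 8*z + 16) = (z - 5)*(z - 2)*(z + 1)*(z + 2)*(z + 4)*(z + 4)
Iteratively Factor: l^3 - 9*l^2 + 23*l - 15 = (l - 1)*(l^2 - 8*l + 15) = (l - 5)*(l - 1)*(l - 3)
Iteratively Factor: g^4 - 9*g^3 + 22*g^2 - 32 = (g - 2)*(g^3 - 7*g^2 + 8*g + 16) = (g - 4)*(g - 2)*(g^2 - 3*g - 4) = (g - 4)^2*(g - 2)*(g + 1)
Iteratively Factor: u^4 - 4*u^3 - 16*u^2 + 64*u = (u - 4)*(u^3 - 16*u) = (u - 4)^2*(u^2 + 4*u) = u*(u - 4)^2*(u + 4)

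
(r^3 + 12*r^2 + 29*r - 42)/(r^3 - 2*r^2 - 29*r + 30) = (r^2 + 13*r + 42)/(r^2 - r - 30)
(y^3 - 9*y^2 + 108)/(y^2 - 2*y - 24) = (y^2 - 3*y - 18)/(y + 4)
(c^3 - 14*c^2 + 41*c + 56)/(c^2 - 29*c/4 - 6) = 4*(c^2 - 6*c - 7)/(4*c + 3)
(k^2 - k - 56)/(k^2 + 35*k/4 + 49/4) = 4*(k - 8)/(4*k + 7)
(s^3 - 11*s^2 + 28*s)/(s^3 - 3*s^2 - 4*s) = (s - 7)/(s + 1)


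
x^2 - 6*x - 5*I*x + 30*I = (x - 6)*(x - 5*I)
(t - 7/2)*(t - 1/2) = t^2 - 4*t + 7/4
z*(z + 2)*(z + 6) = z^3 + 8*z^2 + 12*z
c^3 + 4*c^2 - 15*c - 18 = (c - 3)*(c + 1)*(c + 6)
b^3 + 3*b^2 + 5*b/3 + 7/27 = (b + 1/3)^2*(b + 7/3)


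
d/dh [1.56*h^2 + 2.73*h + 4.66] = 3.12*h + 2.73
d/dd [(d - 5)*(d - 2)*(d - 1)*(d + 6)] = 4*d^3 - 6*d^2 - 62*d + 92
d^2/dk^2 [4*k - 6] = 0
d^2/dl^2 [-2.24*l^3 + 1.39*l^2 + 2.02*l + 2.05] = 2.78 - 13.44*l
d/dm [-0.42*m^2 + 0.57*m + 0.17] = 0.57 - 0.84*m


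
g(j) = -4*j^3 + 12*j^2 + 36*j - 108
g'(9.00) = -720.00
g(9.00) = -1728.00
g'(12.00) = -1404.00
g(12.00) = -4860.00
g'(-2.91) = -135.46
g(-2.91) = -12.57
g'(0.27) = 41.61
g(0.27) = -97.48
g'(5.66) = -212.59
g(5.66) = -245.10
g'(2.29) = 28.03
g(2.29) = -10.67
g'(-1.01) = -0.48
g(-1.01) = -128.00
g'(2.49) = 21.36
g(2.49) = -5.71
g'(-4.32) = -291.63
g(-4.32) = 282.92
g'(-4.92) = -372.56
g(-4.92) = 481.74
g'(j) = -12*j^2 + 24*j + 36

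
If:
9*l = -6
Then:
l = -2/3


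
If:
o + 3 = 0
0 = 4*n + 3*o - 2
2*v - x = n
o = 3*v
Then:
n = 11/4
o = -3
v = -1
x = -19/4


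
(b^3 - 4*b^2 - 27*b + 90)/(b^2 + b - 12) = (b^2 - b - 30)/(b + 4)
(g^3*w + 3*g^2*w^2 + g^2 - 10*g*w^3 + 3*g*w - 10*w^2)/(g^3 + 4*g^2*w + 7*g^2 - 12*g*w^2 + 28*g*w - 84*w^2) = (g^2*w + 5*g*w^2 + g + 5*w)/(g^2 + 6*g*w + 7*g + 42*w)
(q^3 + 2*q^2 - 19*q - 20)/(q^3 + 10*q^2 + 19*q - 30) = (q^2 - 3*q - 4)/(q^2 + 5*q - 6)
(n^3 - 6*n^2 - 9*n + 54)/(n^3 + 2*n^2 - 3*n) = (n^2 - 9*n + 18)/(n*(n - 1))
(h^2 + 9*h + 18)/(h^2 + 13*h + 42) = (h + 3)/(h + 7)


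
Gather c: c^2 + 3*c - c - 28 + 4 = c^2 + 2*c - 24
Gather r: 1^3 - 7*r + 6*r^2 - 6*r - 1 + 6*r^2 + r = 12*r^2 - 12*r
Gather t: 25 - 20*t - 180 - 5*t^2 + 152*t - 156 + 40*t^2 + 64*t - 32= 35*t^2 + 196*t - 343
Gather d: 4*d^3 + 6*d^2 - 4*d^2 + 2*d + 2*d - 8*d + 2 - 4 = 4*d^3 + 2*d^2 - 4*d - 2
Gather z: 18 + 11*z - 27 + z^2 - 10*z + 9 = z^2 + z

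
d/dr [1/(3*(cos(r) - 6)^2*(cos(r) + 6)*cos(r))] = 2*(2*sin(r) - 18*sin(r)/cos(r)^2 + 3*tan(r))/(3*(cos(r) - 6)^3*(cos(r) + 6)^2)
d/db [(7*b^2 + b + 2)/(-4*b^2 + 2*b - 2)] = 3*(3*b^2 - 2*b - 1)/(2*(4*b^4 - 4*b^3 + 5*b^2 - 2*b + 1))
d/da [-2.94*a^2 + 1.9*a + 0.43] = 1.9 - 5.88*a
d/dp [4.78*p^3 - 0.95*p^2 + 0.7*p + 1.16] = 14.34*p^2 - 1.9*p + 0.7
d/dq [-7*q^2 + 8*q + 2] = 8 - 14*q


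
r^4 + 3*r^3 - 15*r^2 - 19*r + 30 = (r - 3)*(r - 1)*(r + 2)*(r + 5)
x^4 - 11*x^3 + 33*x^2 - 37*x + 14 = (x - 7)*(x - 2)*(x - 1)^2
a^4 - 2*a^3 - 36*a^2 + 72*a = a*(a - 6)*(a - 2)*(a + 6)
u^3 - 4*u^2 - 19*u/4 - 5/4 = (u - 5)*(u + 1/2)^2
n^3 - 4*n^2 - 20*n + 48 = (n - 6)*(n - 2)*(n + 4)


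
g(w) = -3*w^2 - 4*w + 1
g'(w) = -6*w - 4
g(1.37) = -10.11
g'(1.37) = -12.22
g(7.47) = -196.28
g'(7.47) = -48.82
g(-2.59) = -8.76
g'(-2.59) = 11.54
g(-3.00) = -14.00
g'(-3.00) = 14.00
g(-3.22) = -17.23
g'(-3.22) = 15.32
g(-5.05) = -55.31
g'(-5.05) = 26.30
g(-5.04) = -55.04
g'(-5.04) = 26.24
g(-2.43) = -6.99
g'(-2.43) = 10.58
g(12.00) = -479.00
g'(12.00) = -76.00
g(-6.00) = -83.00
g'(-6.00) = 32.00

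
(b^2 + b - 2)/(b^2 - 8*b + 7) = (b + 2)/(b - 7)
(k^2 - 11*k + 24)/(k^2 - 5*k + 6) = (k - 8)/(k - 2)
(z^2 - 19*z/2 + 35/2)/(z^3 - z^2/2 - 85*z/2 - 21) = (2*z - 5)/(2*z^2 + 13*z + 6)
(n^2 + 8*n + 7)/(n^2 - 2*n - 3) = (n + 7)/(n - 3)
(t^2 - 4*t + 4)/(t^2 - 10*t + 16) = (t - 2)/(t - 8)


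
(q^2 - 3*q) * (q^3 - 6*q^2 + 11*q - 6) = q^5 - 9*q^4 + 29*q^3 - 39*q^2 + 18*q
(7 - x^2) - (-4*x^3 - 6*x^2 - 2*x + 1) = 4*x^3 + 5*x^2 + 2*x + 6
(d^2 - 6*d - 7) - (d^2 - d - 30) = 23 - 5*d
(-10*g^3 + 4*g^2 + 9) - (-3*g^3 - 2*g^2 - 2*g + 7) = -7*g^3 + 6*g^2 + 2*g + 2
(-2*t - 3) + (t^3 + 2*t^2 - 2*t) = t^3 + 2*t^2 - 4*t - 3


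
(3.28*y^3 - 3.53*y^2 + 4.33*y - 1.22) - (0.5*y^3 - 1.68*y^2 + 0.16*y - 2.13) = 2.78*y^3 - 1.85*y^2 + 4.17*y + 0.91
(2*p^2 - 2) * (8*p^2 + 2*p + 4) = 16*p^4 + 4*p^3 - 8*p^2 - 4*p - 8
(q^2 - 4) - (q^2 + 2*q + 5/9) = -2*q - 41/9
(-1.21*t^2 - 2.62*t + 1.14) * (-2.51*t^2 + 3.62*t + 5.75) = 3.0371*t^4 + 2.196*t^3 - 19.3033*t^2 - 10.9382*t + 6.555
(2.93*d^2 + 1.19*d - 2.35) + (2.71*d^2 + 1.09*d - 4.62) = 5.64*d^2 + 2.28*d - 6.97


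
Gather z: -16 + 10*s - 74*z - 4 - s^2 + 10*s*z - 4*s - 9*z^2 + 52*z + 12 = -s^2 + 6*s - 9*z^2 + z*(10*s - 22) - 8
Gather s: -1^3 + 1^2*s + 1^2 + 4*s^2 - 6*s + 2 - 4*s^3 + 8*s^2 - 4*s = -4*s^3 + 12*s^2 - 9*s + 2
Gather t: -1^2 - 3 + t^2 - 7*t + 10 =t^2 - 7*t + 6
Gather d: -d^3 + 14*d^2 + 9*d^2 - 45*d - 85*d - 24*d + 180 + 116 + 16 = -d^3 + 23*d^2 - 154*d + 312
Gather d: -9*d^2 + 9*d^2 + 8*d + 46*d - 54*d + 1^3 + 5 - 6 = 0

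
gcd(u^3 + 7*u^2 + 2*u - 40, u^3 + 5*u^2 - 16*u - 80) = u^2 + 9*u + 20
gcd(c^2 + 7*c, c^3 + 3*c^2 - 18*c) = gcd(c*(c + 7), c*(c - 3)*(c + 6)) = c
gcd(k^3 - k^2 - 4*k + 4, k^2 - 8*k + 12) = k - 2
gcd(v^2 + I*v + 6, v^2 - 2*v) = 1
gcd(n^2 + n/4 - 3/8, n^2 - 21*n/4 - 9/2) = n + 3/4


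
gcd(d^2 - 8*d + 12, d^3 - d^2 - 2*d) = d - 2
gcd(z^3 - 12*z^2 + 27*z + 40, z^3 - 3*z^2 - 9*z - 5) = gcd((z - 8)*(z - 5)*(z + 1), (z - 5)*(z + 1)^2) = z^2 - 4*z - 5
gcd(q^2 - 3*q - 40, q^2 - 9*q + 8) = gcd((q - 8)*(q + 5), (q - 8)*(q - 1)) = q - 8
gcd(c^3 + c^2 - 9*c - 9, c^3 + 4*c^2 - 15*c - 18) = c^2 - 2*c - 3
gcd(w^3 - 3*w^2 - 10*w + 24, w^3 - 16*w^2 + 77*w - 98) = w - 2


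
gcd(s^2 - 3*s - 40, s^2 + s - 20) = s + 5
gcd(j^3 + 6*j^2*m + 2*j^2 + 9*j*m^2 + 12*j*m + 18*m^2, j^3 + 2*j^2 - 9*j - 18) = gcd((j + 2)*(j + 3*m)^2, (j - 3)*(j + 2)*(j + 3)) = j + 2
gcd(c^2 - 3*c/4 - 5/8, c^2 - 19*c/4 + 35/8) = c - 5/4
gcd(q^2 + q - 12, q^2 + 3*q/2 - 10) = q + 4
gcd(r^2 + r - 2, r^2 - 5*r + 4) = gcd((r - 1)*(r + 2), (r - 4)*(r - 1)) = r - 1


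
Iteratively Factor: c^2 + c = (c)*(c + 1)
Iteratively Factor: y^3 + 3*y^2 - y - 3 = (y + 1)*(y^2 + 2*y - 3) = (y + 1)*(y + 3)*(y - 1)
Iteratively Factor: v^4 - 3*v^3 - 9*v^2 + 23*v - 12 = (v + 3)*(v^3 - 6*v^2 + 9*v - 4) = (v - 4)*(v + 3)*(v^2 - 2*v + 1) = (v - 4)*(v - 1)*(v + 3)*(v - 1)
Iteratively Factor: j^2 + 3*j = (j + 3)*(j)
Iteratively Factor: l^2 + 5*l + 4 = (l + 4)*(l + 1)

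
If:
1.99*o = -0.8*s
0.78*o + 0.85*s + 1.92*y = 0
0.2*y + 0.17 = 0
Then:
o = -1.22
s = 3.04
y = -0.85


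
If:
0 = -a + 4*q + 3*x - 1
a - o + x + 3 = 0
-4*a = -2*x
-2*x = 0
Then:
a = 0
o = 3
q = 1/4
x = 0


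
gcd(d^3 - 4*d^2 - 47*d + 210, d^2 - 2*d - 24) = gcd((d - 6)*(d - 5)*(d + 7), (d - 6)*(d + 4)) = d - 6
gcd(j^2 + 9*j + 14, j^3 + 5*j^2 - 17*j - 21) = j + 7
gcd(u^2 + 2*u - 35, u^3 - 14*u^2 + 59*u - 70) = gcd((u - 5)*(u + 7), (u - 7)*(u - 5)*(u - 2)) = u - 5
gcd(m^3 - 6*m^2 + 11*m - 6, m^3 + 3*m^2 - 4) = m - 1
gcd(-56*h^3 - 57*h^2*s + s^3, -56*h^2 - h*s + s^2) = -56*h^2 - h*s + s^2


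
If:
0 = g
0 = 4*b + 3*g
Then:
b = 0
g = 0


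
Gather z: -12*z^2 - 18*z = -12*z^2 - 18*z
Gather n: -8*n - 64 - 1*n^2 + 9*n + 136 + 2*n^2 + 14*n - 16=n^2 + 15*n + 56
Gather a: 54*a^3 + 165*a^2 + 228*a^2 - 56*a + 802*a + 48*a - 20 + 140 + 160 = 54*a^3 + 393*a^2 + 794*a + 280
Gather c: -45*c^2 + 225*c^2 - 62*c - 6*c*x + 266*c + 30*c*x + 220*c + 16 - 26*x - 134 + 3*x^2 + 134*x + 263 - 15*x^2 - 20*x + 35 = 180*c^2 + c*(24*x + 424) - 12*x^2 + 88*x + 180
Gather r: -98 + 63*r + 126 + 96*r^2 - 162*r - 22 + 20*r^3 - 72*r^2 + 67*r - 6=20*r^3 + 24*r^2 - 32*r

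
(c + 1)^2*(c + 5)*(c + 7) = c^4 + 14*c^3 + 60*c^2 + 82*c + 35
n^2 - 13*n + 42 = (n - 7)*(n - 6)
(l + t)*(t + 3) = l*t + 3*l + t^2 + 3*t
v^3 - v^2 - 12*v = v*(v - 4)*(v + 3)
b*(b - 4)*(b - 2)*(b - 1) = b^4 - 7*b^3 + 14*b^2 - 8*b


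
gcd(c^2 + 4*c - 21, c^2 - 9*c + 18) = c - 3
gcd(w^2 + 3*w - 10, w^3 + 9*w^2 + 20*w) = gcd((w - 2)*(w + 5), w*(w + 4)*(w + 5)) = w + 5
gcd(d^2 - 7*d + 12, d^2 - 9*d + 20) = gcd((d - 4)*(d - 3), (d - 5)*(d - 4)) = d - 4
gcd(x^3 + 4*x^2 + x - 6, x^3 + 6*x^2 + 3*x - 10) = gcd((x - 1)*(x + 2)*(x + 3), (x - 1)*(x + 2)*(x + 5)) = x^2 + x - 2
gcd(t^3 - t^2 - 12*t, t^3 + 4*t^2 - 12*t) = t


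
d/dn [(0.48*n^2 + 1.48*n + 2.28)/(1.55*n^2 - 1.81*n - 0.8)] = (-3.1628*n^2 - 7.836*n + 2.9428)/(2.4025*n^4 - 5.611*n^3 + 0.7961*n^2 + 2.896*n + 0.64)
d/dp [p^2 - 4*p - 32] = 2*p - 4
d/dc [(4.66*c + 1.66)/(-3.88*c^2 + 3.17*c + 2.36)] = (18.0808*c^2 + 12.8816*c + 5.7354)/(15.0544*c^4 - 24.5992*c^3 - 8.2647*c^2 + 14.9624*c + 5.5696)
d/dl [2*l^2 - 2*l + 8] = 4*l - 2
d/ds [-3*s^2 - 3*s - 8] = -6*s - 3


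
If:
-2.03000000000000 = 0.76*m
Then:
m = -2.67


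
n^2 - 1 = (n - 1)*(n + 1)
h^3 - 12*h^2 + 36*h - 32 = (h - 8)*(h - 2)^2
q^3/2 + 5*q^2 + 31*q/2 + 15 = (q/2 + 1)*(q + 3)*(q + 5)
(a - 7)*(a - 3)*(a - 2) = a^3 - 12*a^2 + 41*a - 42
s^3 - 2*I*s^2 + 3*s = s*(s - 3*I)*(s + I)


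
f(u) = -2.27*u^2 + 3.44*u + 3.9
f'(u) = 3.44 - 4.54*u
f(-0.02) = 3.83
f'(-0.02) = 3.53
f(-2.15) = -13.99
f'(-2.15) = 13.20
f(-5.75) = -90.93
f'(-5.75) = 29.54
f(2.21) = 0.42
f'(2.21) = -6.59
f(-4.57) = -59.23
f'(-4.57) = 24.19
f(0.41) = 4.93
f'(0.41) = 1.58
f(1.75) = 2.97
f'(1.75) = -4.50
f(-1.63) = -7.74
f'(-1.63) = 10.84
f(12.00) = -281.70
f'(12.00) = -51.04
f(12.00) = -281.70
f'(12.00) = -51.04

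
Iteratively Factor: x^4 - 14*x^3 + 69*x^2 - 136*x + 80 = (x - 1)*(x^3 - 13*x^2 + 56*x - 80) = (x - 5)*(x - 1)*(x^2 - 8*x + 16) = (x - 5)*(x - 4)*(x - 1)*(x - 4)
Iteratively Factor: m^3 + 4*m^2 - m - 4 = (m + 1)*(m^2 + 3*m - 4) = (m - 1)*(m + 1)*(m + 4)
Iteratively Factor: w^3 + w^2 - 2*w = (w - 1)*(w^2 + 2*w) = w*(w - 1)*(w + 2)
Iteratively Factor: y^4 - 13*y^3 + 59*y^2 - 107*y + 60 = (y - 3)*(y^3 - 10*y^2 + 29*y - 20) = (y - 4)*(y - 3)*(y^2 - 6*y + 5) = (y - 5)*(y - 4)*(y - 3)*(y - 1)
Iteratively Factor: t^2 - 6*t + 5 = (t - 5)*(t - 1)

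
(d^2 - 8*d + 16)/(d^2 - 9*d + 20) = (d - 4)/(d - 5)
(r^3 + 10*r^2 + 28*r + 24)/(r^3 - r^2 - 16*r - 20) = (r + 6)/(r - 5)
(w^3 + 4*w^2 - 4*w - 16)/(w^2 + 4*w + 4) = (w^2 + 2*w - 8)/(w + 2)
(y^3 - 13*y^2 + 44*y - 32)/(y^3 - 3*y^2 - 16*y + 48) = (y^2 - 9*y + 8)/(y^2 + y - 12)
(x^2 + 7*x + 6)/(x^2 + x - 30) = (x + 1)/(x - 5)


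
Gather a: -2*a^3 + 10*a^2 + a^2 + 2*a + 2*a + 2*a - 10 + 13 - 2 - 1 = -2*a^3 + 11*a^2 + 6*a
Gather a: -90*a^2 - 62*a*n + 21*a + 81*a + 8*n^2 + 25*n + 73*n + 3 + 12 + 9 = -90*a^2 + a*(102 - 62*n) + 8*n^2 + 98*n + 24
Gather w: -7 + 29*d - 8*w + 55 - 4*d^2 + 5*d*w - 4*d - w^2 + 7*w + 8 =-4*d^2 + 25*d - w^2 + w*(5*d - 1) + 56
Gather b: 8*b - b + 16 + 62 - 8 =7*b + 70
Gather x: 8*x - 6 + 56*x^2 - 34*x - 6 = 56*x^2 - 26*x - 12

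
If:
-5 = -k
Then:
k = 5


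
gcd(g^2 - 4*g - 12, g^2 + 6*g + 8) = g + 2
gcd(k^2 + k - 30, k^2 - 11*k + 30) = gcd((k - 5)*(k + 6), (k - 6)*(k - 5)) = k - 5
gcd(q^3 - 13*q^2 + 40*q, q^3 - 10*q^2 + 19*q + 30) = q - 5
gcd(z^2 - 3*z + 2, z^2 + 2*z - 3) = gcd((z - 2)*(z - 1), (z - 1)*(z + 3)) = z - 1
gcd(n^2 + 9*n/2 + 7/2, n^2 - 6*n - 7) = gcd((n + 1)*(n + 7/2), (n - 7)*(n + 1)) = n + 1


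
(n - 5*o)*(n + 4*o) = n^2 - n*o - 20*o^2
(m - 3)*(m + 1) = m^2 - 2*m - 3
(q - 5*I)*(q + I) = q^2 - 4*I*q + 5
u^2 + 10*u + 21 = (u + 3)*(u + 7)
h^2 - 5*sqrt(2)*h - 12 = (h - 6*sqrt(2))*(h + sqrt(2))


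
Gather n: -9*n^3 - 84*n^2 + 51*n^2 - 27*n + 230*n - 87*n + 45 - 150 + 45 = -9*n^3 - 33*n^2 + 116*n - 60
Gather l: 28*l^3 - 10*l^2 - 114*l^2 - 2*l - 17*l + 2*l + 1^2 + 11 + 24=28*l^3 - 124*l^2 - 17*l + 36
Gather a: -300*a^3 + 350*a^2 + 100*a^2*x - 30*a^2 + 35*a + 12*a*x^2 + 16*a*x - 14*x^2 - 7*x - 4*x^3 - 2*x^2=-300*a^3 + a^2*(100*x + 320) + a*(12*x^2 + 16*x + 35) - 4*x^3 - 16*x^2 - 7*x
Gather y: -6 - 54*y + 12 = 6 - 54*y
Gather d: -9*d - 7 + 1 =-9*d - 6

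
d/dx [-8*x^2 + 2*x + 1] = 2 - 16*x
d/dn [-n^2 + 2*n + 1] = 2 - 2*n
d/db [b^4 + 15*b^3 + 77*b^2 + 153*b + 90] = 4*b^3 + 45*b^2 + 154*b + 153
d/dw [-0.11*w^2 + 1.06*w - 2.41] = 1.06 - 0.22*w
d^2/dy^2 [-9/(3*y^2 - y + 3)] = 18*(9*y^2 - 3*y - (6*y - 1)^2 + 9)/(3*y^2 - y + 3)^3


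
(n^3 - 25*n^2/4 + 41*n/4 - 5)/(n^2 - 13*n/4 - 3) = (4*n^2 - 9*n + 5)/(4*n + 3)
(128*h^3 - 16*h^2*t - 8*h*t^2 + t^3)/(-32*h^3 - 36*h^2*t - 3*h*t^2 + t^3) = (-4*h + t)/(h + t)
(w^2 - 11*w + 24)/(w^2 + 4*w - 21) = (w - 8)/(w + 7)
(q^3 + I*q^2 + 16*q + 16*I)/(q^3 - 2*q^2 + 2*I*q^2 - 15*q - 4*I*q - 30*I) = (q^3 + I*q^2 + 16*q + 16*I)/(q^3 + 2*q^2*(-1 + I) - q*(15 + 4*I) - 30*I)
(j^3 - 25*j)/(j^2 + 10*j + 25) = j*(j - 5)/(j + 5)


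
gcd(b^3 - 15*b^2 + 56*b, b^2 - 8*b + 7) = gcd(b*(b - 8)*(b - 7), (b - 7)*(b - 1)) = b - 7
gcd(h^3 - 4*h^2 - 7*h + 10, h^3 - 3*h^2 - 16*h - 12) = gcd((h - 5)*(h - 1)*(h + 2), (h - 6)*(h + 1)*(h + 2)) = h + 2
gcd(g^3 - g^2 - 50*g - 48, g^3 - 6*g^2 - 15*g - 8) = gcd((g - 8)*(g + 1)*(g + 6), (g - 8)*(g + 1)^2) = g^2 - 7*g - 8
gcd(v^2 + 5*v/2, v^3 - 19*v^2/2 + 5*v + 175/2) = v + 5/2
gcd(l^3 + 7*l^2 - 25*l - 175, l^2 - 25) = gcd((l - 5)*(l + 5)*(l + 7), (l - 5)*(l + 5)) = l^2 - 25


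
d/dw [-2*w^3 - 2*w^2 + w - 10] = -6*w^2 - 4*w + 1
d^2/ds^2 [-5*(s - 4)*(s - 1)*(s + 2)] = 30 - 30*s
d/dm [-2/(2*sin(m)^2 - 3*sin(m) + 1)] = 2*(4*sin(m) - 3)*cos(m)/(2*sin(m)^2 - 3*sin(m) + 1)^2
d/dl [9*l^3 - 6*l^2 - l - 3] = 27*l^2 - 12*l - 1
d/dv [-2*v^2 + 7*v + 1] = 7 - 4*v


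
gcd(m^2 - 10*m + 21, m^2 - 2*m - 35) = m - 7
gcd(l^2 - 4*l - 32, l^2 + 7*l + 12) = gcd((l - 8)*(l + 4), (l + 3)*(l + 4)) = l + 4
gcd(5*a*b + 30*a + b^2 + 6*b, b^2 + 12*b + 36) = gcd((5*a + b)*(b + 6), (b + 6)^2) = b + 6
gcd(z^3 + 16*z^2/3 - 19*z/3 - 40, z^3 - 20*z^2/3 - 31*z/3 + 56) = z^2 + z/3 - 8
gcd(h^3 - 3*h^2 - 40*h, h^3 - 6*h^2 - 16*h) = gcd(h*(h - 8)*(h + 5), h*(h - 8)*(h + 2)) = h^2 - 8*h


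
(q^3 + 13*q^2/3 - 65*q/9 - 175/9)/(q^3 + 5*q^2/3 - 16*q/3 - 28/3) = (3*q^2 + 20*q + 25)/(3*(q^2 + 4*q + 4))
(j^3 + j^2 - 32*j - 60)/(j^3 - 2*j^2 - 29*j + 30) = (j + 2)/(j - 1)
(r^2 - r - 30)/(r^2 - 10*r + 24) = (r + 5)/(r - 4)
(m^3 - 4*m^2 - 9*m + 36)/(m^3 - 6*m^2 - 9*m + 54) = (m - 4)/(m - 6)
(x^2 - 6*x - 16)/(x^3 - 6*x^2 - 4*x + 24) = (x - 8)/(x^2 - 8*x + 12)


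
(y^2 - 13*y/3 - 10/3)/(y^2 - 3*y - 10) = (y + 2/3)/(y + 2)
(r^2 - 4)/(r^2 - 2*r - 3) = (4 - r^2)/(-r^2 + 2*r + 3)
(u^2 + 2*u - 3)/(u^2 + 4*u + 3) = (u - 1)/(u + 1)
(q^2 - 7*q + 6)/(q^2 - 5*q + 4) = (q - 6)/(q - 4)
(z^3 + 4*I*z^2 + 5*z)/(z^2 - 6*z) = (z^2 + 4*I*z + 5)/(z - 6)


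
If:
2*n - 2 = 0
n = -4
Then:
No Solution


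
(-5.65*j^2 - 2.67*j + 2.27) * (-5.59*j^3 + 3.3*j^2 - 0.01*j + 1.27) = 31.5835*j^5 - 3.7197*j^4 - 21.4438*j^3 + 0.342199999999999*j^2 - 3.4136*j + 2.8829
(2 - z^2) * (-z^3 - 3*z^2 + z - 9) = z^5 + 3*z^4 - 3*z^3 + 3*z^2 + 2*z - 18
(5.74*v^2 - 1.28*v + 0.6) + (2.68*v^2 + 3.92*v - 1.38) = 8.42*v^2 + 2.64*v - 0.78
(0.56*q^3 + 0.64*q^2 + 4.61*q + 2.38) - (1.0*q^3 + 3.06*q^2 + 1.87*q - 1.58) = -0.44*q^3 - 2.42*q^2 + 2.74*q + 3.96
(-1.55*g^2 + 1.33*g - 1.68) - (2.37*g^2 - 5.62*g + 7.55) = -3.92*g^2 + 6.95*g - 9.23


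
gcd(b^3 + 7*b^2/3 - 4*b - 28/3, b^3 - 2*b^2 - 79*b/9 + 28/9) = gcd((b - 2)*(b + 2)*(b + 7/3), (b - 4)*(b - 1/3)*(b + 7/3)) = b + 7/3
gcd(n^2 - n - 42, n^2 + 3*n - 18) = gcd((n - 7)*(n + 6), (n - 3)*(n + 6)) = n + 6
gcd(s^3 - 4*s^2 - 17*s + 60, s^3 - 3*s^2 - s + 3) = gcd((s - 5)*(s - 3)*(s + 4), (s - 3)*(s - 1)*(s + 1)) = s - 3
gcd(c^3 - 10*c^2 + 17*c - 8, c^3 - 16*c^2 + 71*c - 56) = c^2 - 9*c + 8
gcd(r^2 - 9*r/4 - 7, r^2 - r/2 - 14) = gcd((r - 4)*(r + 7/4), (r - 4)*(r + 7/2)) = r - 4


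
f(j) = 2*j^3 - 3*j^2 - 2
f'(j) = 6*j^2 - 6*j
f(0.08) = -2.02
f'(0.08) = -0.44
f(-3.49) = -123.56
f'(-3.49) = 94.02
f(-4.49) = -243.52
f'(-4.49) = 147.90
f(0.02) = -2.00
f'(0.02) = -0.12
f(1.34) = -2.57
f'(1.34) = 2.73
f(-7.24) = -918.26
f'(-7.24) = 357.95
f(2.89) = 21.22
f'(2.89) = 32.77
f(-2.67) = -61.46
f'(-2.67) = 58.79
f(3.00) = 25.00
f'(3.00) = 36.00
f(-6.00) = -542.00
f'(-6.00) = 252.00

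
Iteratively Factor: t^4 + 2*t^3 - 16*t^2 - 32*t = (t - 4)*(t^3 + 6*t^2 + 8*t) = (t - 4)*(t + 4)*(t^2 + 2*t) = (t - 4)*(t + 2)*(t + 4)*(t)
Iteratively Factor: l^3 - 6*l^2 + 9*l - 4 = (l - 1)*(l^2 - 5*l + 4) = (l - 1)^2*(l - 4)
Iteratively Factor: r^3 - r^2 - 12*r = (r + 3)*(r^2 - 4*r) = (r - 4)*(r + 3)*(r)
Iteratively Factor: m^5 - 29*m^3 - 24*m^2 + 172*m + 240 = (m + 2)*(m^4 - 2*m^3 - 25*m^2 + 26*m + 120) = (m - 3)*(m + 2)*(m^3 + m^2 - 22*m - 40) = (m - 3)*(m + 2)*(m + 4)*(m^2 - 3*m - 10) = (m - 5)*(m - 3)*(m + 2)*(m + 4)*(m + 2)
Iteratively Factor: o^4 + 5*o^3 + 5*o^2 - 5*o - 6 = (o + 3)*(o^3 + 2*o^2 - o - 2) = (o - 1)*(o + 3)*(o^2 + 3*o + 2) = (o - 1)*(o + 1)*(o + 3)*(o + 2)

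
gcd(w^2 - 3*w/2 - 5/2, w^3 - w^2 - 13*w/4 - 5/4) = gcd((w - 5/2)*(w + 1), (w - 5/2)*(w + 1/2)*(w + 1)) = w^2 - 3*w/2 - 5/2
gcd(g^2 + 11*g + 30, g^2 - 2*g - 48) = g + 6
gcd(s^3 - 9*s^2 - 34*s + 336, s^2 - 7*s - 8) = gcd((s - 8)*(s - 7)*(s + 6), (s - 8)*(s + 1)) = s - 8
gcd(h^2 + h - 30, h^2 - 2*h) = 1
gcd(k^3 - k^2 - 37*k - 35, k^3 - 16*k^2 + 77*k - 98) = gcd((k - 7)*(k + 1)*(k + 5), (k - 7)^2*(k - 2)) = k - 7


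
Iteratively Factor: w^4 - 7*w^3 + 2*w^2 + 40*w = (w - 5)*(w^3 - 2*w^2 - 8*w) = (w - 5)*(w - 4)*(w^2 + 2*w) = w*(w - 5)*(w - 4)*(w + 2)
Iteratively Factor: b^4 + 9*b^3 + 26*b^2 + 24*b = (b + 2)*(b^3 + 7*b^2 + 12*b) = (b + 2)*(b + 4)*(b^2 + 3*b) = b*(b + 2)*(b + 4)*(b + 3)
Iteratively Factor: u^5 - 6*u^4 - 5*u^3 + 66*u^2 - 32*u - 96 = (u + 1)*(u^4 - 7*u^3 + 2*u^2 + 64*u - 96) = (u - 4)*(u + 1)*(u^3 - 3*u^2 - 10*u + 24) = (u - 4)^2*(u + 1)*(u^2 + u - 6) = (u - 4)^2*(u - 2)*(u + 1)*(u + 3)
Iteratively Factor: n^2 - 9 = (n + 3)*(n - 3)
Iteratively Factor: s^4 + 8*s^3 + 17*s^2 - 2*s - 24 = (s + 2)*(s^3 + 6*s^2 + 5*s - 12) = (s - 1)*(s + 2)*(s^2 + 7*s + 12) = (s - 1)*(s + 2)*(s + 3)*(s + 4)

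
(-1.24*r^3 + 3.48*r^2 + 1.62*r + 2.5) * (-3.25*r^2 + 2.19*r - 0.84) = 4.03*r^5 - 14.0256*r^4 + 3.3978*r^3 - 7.5004*r^2 + 4.1142*r - 2.1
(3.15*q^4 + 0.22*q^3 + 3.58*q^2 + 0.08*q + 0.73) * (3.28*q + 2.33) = 10.332*q^5 + 8.0611*q^4 + 12.255*q^3 + 8.6038*q^2 + 2.5808*q + 1.7009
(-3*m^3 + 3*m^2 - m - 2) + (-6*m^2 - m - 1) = -3*m^3 - 3*m^2 - 2*m - 3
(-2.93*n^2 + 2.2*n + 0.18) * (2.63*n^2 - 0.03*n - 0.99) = -7.7059*n^4 + 5.8739*n^3 + 3.3081*n^2 - 2.1834*n - 0.1782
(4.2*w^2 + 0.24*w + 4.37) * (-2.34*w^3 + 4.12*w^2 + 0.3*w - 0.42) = -9.828*w^5 + 16.7424*w^4 - 7.977*w^3 + 16.3124*w^2 + 1.2102*w - 1.8354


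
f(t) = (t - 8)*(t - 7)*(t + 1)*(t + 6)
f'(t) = (t - 8)*(t - 7)*(t + 1) + (t - 8)*(t - 7)*(t + 6) + (t - 8)*(t + 1)*(t + 6) + (t - 7)*(t + 1)*(t + 6) = 4*t^3 - 24*t^2 - 86*t + 302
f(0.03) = 345.02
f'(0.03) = 299.40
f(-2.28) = -454.25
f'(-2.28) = 325.91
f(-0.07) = 314.65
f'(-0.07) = 307.90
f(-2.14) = -407.83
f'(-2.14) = 336.93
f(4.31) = 543.42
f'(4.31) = -194.23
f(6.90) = 11.21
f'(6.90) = -120.00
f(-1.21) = -76.06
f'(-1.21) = 363.84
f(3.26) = 699.31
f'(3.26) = -94.84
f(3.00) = 720.00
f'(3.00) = -64.00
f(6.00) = 168.00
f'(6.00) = -214.00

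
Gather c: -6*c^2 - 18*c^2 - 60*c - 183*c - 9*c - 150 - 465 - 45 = -24*c^2 - 252*c - 660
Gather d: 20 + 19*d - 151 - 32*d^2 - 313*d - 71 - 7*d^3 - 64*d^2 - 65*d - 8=-7*d^3 - 96*d^2 - 359*d - 210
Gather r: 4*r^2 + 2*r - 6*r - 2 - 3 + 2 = 4*r^2 - 4*r - 3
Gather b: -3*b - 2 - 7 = -3*b - 9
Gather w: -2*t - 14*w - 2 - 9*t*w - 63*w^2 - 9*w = -2*t - 63*w^2 + w*(-9*t - 23) - 2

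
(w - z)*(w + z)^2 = w^3 + w^2*z - w*z^2 - z^3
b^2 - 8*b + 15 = (b - 5)*(b - 3)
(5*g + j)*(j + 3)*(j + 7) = 5*g*j^2 + 50*g*j + 105*g + j^3 + 10*j^2 + 21*j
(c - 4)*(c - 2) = c^2 - 6*c + 8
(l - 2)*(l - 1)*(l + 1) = l^3 - 2*l^2 - l + 2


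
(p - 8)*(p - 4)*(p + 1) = p^3 - 11*p^2 + 20*p + 32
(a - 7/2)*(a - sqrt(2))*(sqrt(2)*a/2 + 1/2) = sqrt(2)*a^3/2 - 7*sqrt(2)*a^2/4 - a^2/2 - sqrt(2)*a/2 + 7*a/4 + 7*sqrt(2)/4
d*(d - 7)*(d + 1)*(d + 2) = d^4 - 4*d^3 - 19*d^2 - 14*d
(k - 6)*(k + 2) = k^2 - 4*k - 12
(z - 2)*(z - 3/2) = z^2 - 7*z/2 + 3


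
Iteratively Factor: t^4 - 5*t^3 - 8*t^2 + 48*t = (t + 3)*(t^3 - 8*t^2 + 16*t) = (t - 4)*(t + 3)*(t^2 - 4*t) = t*(t - 4)*(t + 3)*(t - 4)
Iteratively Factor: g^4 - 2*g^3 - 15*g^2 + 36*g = (g - 3)*(g^3 + g^2 - 12*g) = (g - 3)^2*(g^2 + 4*g) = (g - 3)^2*(g + 4)*(g)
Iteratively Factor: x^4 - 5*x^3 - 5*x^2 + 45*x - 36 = (x - 4)*(x^3 - x^2 - 9*x + 9) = (x - 4)*(x - 1)*(x^2 - 9) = (x - 4)*(x - 3)*(x - 1)*(x + 3)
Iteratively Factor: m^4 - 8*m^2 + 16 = (m - 2)*(m^3 + 2*m^2 - 4*m - 8) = (m - 2)*(m + 2)*(m^2 - 4) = (m - 2)*(m + 2)^2*(m - 2)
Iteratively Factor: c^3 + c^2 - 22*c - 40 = (c + 4)*(c^2 - 3*c - 10) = (c + 2)*(c + 4)*(c - 5)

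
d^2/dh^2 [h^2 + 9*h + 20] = 2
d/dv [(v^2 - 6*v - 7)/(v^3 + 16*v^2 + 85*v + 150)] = (-v^3 + 17*v^2 + 117*v - 61)/(v^5 + 27*v^4 + 291*v^3 + 1565*v^2 + 4200*v + 4500)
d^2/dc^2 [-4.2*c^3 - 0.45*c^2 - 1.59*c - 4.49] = -25.2*c - 0.9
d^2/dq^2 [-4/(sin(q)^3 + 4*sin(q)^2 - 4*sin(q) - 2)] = 4*(9*sin(q)^6 + 44*sin(q)^5 + 44*sin(q)^4 - 94*sin(q)^3 - 24*sin(q)^2 + 76*sin(q) - 48)/(sin(q)^3 + 4*sin(q)^2 - 4*sin(q) - 2)^3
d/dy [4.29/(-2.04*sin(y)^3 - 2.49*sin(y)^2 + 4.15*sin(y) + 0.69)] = (26.2548*sin(y)^2 + 21.3642*sin(y) - 17.8035)*cos(y)/(2.04*sin(y)^3 + 2.49*sin(y)^2 - 4.15*sin(y) - 0.69)^2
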